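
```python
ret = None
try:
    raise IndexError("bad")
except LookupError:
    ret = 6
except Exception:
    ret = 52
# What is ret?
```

Step-by-step execution trace:
1. `raise IndexError(...)` raises IndexError.
2. `except LookupError` matches (IndexError is a subclass of LookupError) → ret = 6.
3. `except Exception` is not reached.
Result: 6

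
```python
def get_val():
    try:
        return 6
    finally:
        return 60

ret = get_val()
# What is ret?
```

Step-by-step execution trace:
1. `get_val()` enters try: `return 6` sets pending return value 6.
2. Before returning, `finally: return 60` runs and overrides the pending return.
3. get_val() returns 60 → ret = 60.
Result: 60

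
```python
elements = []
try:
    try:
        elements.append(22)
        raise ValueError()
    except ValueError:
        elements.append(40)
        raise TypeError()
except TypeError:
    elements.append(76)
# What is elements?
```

Step-by-step execution trace:
1. Inner try: `elements.append(22)` → elements = [22].
2. `raise ValueError()` raises ValueError.
3. Inner `except ValueError` matches → `elements.append(40)` → elements = [22, 40].
4. `raise TypeError()` raises TypeError; propagates to outer try.
5. Outer `except TypeError` matches → `elements.append(76)` → elements = [22, 40, 76].
Result: [22, 40, 76]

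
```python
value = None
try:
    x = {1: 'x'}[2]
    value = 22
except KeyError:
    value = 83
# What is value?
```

Step-by-step execution trace:
1. `x = {1: 'x'}[2]` raises KeyError.
2. `value = 22` is not reached.
3. `except KeyError` matches → value = 83.
Result: 83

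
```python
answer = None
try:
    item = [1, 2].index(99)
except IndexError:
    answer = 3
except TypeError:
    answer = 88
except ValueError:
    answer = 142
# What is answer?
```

Step-by-step execution trace:
1. `item = [1, 2].index(99)` raises ValueError.
2. `except IndexError` does not match ValueError; skipped.
3. `except TypeError` does not match ValueError; skipped.
4. `except ValueError` matches → answer = 142.
Result: 142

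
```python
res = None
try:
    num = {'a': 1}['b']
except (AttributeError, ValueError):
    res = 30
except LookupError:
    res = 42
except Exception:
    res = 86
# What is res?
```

Step-by-step execution trace:
1. `num = {'a': 1}['b']` raises KeyError.
2. `except (AttributeError, ValueError)` does not match KeyError; skipped.
3. `except LookupError` matches (KeyError is a subclass of LookupError) → res = 42.
4. `except Exception` is not reached.
Result: 42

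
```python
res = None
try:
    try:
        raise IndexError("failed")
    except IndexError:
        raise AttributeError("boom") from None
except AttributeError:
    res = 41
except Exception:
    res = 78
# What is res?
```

Step-by-step execution trace:
1. Inner try raises IndexError; inner `except IndexError` catches it.
2. `raise AttributeError(...) from None` raises AttributeError (from None suppresses __context__, but the active exception is still AttributeError).
3. Outer `except AttributeError` matches → res = 41.
4. `except Exception` is not reached.
Result: 41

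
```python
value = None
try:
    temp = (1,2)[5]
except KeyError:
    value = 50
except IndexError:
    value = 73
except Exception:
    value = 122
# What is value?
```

Step-by-step execution trace:
1. `temp = (1,2)[5]` raises IndexError.
2. `except KeyError` does not match IndexError; skipped.
3. `except IndexError` matches → value = 73.
4. Remaining except clauses are skipped.
Result: 73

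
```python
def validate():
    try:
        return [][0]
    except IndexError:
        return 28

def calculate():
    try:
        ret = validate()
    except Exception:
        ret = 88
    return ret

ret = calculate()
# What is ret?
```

Step-by-step execution trace:
1. `calculate()` calls `validate()`.
2. In validate: `[][0]` raises IndexError; `except IndexError` catches it → returns 28.
3. In calculate: `ret = validate()` → ret = 28. No exception reaches calculate.
4. `except Exception` is skipped; calculate returns 28.
5. ret = 28.
Result: 28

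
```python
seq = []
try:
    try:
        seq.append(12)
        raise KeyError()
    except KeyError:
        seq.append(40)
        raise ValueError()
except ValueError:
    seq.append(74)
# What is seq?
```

Step-by-step execution trace:
1. Inner try: `seq.append(12)` → seq = [12].
2. `raise KeyError()` raises KeyError.
3. Inner `except KeyError` matches → `seq.append(40)` → seq = [12, 40].
4. `raise ValueError()` raises ValueError; propagates to outer try.
5. Outer `except ValueError` matches → `seq.append(74)` → seq = [12, 40, 74].
Result: [12, 40, 74]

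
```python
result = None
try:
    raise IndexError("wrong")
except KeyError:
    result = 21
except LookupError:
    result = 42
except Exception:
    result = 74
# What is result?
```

Step-by-step execution trace:
1. `raise IndexError(...)` raises IndexError.
2. `except KeyError` does not match (IndexError is not a subclass of KeyError); skipped.
3. `except LookupError` matches (IndexError is a subclass of LookupError) → result = 42.
4. `except Exception` is not reached.
Result: 42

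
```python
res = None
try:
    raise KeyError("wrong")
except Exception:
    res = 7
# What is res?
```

Step-by-step execution trace:
1. `raise KeyError(...)` raises KeyError.
2. `except Exception` matches (KeyError is a subclass of Exception) → res = 7.
Result: 7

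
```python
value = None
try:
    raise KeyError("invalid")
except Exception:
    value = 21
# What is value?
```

Step-by-step execution trace:
1. `raise KeyError(...)` raises KeyError.
2. `except Exception` matches (KeyError is a subclass of Exception) → value = 21.
Result: 21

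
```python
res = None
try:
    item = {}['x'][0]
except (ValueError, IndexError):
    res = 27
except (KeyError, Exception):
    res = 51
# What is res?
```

Step-by-step execution trace:
1. `item = {}['x'][0]` raises KeyError.
2. `except (ValueError, IndexError)` does not match KeyError; skipped.
3. `except (KeyError, Exception)` matches (KeyError is in the tuple) → res = 51.
Result: 51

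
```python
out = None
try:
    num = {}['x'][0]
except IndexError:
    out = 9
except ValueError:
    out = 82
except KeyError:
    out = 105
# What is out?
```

Step-by-step execution trace:
1. `num = {}['x'][0]` raises KeyError.
2. `except IndexError` does not match KeyError; skipped.
3. `except ValueError` does not match KeyError; skipped.
4. `except KeyError` matches → out = 105.
Result: 105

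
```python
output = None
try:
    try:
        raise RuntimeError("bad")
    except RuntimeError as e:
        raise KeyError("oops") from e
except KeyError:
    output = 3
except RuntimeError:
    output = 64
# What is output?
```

Step-by-step execution trace:
1. Inner try raises RuntimeError; inner `except RuntimeError as e` catches it.
2. `raise KeyError(...) from e` raises KeyError (RuntimeError is attached as __cause__, but only KeyError is active).
3. Outer `except KeyError` matches → output = 3.
4. `except RuntimeError` is not reached.
Result: 3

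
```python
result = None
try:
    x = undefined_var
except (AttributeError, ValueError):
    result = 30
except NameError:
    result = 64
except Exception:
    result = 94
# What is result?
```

Step-by-step execution trace:
1. `x = undefined_var` raises NameError.
2. `except (AttributeError, ValueError)` does not match NameError; skipped.
3. `except NameError` matches (exact type match) → result = 64.
4. `except Exception` is not reached.
Result: 64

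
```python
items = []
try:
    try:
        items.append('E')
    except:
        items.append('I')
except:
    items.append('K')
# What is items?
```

Step-by-step execution trace:
1. Inner try: `items.append('E')` → items = ['E']. No exception raised.
2. Inner `except` is skipped.
3. Inner try completes normally; outer `except` is skipped.
Result: ['E']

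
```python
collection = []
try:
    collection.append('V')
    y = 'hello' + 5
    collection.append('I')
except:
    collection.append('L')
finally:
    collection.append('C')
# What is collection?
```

Step-by-step execution trace:
1. try: `collection.append('V')` → collection = ['V'].
2. `y = 'hello' + 5` raises TypeError; `collection.append('I')` is not reached.
3. bare `except` matches → `collection.append('L')` → collection = ['V', 'L'].
4. finally always runs: `collection.append('C')` → collection = ['V', 'L', 'C'].
Result: ['V', 'L', 'C']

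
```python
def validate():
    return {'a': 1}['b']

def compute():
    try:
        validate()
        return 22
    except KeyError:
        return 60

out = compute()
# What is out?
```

Step-by-step execution trace:
1. `compute()` calls `validate()`.
2. `validate()` evaluates `{'a': 1}['b']`, which raises KeyError; it propagates to the caller.
3. `return 22` is not reached.
4. `except KeyError` in compute matches → returns 60.
5. out = 60.
Result: 60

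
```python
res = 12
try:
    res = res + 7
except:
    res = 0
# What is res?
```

Step-by-step execution trace:
1. res starts at 12.
2. try: `res = res + 7` → res = 19. No exception raised.
3. `except` is skipped.
Result: 19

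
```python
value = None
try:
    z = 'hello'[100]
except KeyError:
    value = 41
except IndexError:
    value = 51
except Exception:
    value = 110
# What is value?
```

Step-by-step execution trace:
1. `z = 'hello'[100]` raises IndexError.
2. `except KeyError` does not match IndexError; skipped.
3. `except IndexError` matches → value = 51.
4. Remaining except clauses are skipped.
Result: 51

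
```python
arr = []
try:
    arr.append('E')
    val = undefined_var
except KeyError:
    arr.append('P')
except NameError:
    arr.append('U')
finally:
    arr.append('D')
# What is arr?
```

Step-by-step execution trace:
1. try: `arr.append('E')` → arr = ['E'].
2. `val = undefined_var` raises NameError.
3. `except KeyError` does not match NameError; skipped.
4. `except NameError` matches → `arr.append('U')` → arr = ['E', 'U'].
5. finally always runs: `arr.append('D')` → arr = ['E', 'U', 'D'].
Result: ['E', 'U', 'D']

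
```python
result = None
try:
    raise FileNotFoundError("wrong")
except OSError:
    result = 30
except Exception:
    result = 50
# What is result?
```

Step-by-step execution trace:
1. `raise FileNotFoundError(...)` raises FileNotFoundError.
2. `except OSError` matches (FileNotFoundError is a subclass of OSError) → result = 30.
3. `except Exception` is not reached.
Result: 30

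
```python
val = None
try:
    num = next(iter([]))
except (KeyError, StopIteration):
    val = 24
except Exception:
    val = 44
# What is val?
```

Step-by-step execution trace:
1. `num = next(iter([]))` raises StopIteration.
2. `except (KeyError, StopIteration)` matches (StopIteration is in the tuple) → val = 24.
3. `except Exception` is not reached.
Result: 24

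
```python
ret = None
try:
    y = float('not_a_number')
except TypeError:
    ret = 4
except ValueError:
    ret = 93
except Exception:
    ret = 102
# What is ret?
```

Step-by-step execution trace:
1. `y = float('not_a_number')` raises ValueError.
2. `except TypeError` does not match ValueError; skipped.
3. `except ValueError` matches → ret = 93.
4. Remaining except clauses are skipped.
Result: 93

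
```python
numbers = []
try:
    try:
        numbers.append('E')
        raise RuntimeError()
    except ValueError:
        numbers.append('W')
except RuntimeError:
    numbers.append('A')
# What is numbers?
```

Step-by-step execution trace:
1. Inner try: `numbers.append('E')` → numbers = ['E'].
2. `raise RuntimeError()` raises RuntimeError.
3. Inner `except ValueError` does not match RuntimeError; exception propagates to outer try.
4. Outer `except RuntimeError` matches → `numbers.append('A')` → numbers = ['E', 'A'].
Result: ['E', 'A']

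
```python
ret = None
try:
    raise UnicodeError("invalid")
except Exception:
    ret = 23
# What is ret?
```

Step-by-step execution trace:
1. `raise UnicodeError(...)` raises UnicodeError.
2. `except Exception` matches (UnicodeError is a subclass of Exception) → ret = 23.
Result: 23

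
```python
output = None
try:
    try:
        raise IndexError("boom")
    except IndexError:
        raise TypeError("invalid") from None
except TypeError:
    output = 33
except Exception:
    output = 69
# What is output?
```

Step-by-step execution trace:
1. Inner try raises IndexError; inner `except IndexError` catches it.
2. `raise TypeError(...) from None` raises TypeError (from None suppresses __context__, but the active exception is still TypeError).
3. Outer `except TypeError` matches → output = 33.
4. `except Exception` is not reached.
Result: 33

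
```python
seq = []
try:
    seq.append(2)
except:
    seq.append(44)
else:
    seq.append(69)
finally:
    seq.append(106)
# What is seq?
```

Step-by-step execution trace:
1. try: `seq.append(2)` → seq = [2]. No exception raised.
2. `except` is skipped.
3. `else` runs: `seq.append(69)` → seq = [2, 69].
4. `finally` always runs: `seq.append(106)` → seq = [2, 69, 106].
Result: [2, 69, 106]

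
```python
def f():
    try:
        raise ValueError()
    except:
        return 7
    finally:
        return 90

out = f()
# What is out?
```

Step-by-step execution trace:
1. `f()` enters try: `raise ValueError()` raises ValueError.
2. bare `except` matches → `return 7` sets pending return value 7.
3. Before returning, `finally: return 90` runs and overrides the pending return.
4. f() returns 90 → out = 90.
Result: 90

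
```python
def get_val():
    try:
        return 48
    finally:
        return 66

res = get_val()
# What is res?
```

Step-by-step execution trace:
1. `get_val()` enters try: `return 48` sets pending return value 48.
2. Before returning, `finally: return 66` runs and overrides the pending return.
3. get_val() returns 66 → res = 66.
Result: 66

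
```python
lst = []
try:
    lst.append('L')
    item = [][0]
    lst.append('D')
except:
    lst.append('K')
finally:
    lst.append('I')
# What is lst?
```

Step-by-step execution trace:
1. try: `lst.append('L')` → lst = ['L'].
2. `item = [][0]` raises IndexError; `lst.append('D')` is not reached.
3. bare `except` matches → `lst.append('K')` → lst = ['L', 'K'].
4. finally always runs: `lst.append('I')` → lst = ['L', 'K', 'I'].
Result: ['L', 'K', 'I']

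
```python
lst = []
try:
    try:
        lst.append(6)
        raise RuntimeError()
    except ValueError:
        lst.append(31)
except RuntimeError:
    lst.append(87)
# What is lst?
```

Step-by-step execution trace:
1. Inner try: `lst.append(6)` → lst = [6].
2. `raise RuntimeError()` raises RuntimeError.
3. Inner `except ValueError` does not match RuntimeError; exception propagates to outer try.
4. Outer `except RuntimeError` matches → `lst.append(87)` → lst = [6, 87].
Result: [6, 87]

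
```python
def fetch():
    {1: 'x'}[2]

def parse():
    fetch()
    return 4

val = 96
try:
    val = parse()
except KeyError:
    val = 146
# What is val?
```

Step-by-step execution trace:
1. val starts at 96.
2. try: `parse()` calls `fetch()`.
3. `fetch()` evaluates `{1: 'x'}[2]`, which raises KeyError; it propagates through parse (uncaught).
4. `return 4` in parse is not reached; the assignment to val does not complete.
5. `except KeyError` matches → val = 146.
Result: 146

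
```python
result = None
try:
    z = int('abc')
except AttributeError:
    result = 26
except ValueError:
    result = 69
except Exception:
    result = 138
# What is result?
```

Step-by-step execution trace:
1. `z = int('abc')` raises ValueError.
2. `except AttributeError` does not match ValueError; skipped.
3. `except ValueError` matches → result = 69.
4. Remaining except clauses are skipped.
Result: 69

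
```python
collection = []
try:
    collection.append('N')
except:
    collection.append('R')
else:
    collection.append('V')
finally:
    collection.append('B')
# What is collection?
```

Step-by-step execution trace:
1. try: `collection.append('N')` → collection = ['N']. No exception raised.
2. `except` is skipped.
3. `else` runs: `collection.append('V')` → collection = ['N', 'V'].
4. `finally` always runs: `collection.append('B')` → collection = ['N', 'V', 'B'].
Result: ['N', 'V', 'B']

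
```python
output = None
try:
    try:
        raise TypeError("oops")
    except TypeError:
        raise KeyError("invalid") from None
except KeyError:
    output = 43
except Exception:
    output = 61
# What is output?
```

Step-by-step execution trace:
1. Inner try raises TypeError; inner `except TypeError` catches it.
2. `raise KeyError(...) from None` raises KeyError (from None suppresses __context__, but the active exception is still KeyError).
3. Outer `except KeyError` matches → output = 43.
4. `except Exception` is not reached.
Result: 43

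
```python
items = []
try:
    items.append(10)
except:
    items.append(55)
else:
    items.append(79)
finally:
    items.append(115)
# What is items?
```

Step-by-step execution trace:
1. try: `items.append(10)` → items = [10]. No exception raised.
2. `except` is skipped.
3. `else` runs: `items.append(79)` → items = [10, 79].
4. `finally` always runs: `items.append(115)` → items = [10, 79, 115].
Result: [10, 79, 115]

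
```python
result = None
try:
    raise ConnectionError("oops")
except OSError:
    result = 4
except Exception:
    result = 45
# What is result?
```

Step-by-step execution trace:
1. `raise ConnectionError(...)` raises ConnectionError.
2. `except OSError` matches (ConnectionError is a subclass of OSError) → result = 4.
3. `except Exception` is not reached.
Result: 4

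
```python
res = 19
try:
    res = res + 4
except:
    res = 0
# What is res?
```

Step-by-step execution trace:
1. res starts at 19.
2. try: `res = res + 4` → res = 23. No exception raised.
3. `except` is skipped.
Result: 23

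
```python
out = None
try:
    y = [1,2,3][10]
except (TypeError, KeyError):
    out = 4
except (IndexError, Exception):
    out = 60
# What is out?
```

Step-by-step execution trace:
1. `y = [1,2,3][10]` raises IndexError.
2. `except (TypeError, KeyError)` does not match IndexError; skipped.
3. `except (IndexError, Exception)` matches (IndexError is in the tuple) → out = 60.
Result: 60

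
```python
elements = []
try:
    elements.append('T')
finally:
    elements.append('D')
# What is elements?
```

Step-by-step execution trace:
1. try: `elements.append('T')` → elements = ['T'].
2. The try body completes without raising.
3. finally always runs: `elements.append('D')` → elements = ['T', 'D'].
Result: ['T', 'D']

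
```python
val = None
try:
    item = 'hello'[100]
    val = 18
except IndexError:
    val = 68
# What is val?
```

Step-by-step execution trace:
1. `item = 'hello'[100]` raises IndexError.
2. `val = 18` is not reached.
3. `except IndexError` matches → val = 68.
Result: 68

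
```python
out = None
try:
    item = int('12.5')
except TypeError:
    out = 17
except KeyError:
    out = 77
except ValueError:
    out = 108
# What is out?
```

Step-by-step execution trace:
1. `item = int('12.5')` raises ValueError.
2. `except TypeError` does not match ValueError; skipped.
3. `except KeyError` does not match ValueError; skipped.
4. `except ValueError` matches → out = 108.
Result: 108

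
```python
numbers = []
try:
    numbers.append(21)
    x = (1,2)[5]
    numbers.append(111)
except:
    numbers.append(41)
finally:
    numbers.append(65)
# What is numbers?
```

Step-by-step execution trace:
1. try: `numbers.append(21)` → numbers = [21].
2. `x = (1,2)[5]` raises IndexError; `numbers.append(111)` is not reached.
3. bare `except` matches → `numbers.append(41)` → numbers = [21, 41].
4. finally always runs: `numbers.append(65)` → numbers = [21, 41, 65].
Result: [21, 41, 65]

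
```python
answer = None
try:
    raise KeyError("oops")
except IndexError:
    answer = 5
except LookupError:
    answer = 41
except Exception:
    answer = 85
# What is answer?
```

Step-by-step execution trace:
1. `raise KeyError(...)` raises KeyError.
2. `except IndexError` does not match (KeyError is not a subclass of IndexError); skipped.
3. `except LookupError` matches (KeyError is a subclass of LookupError) → answer = 41.
4. `except Exception` is not reached.
Result: 41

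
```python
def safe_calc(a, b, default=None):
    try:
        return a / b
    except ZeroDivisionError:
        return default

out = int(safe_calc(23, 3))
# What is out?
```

Step-by-step execution trace:
1. `safe_calc(23, 3)` enters try: `return 23 / 3` → returns 7.666666666666667. No exception raised.
2. `except ZeroDivisionError` is skipped.
3. `int(7.666666666666667)` → 7 → out = 7.
Result: 7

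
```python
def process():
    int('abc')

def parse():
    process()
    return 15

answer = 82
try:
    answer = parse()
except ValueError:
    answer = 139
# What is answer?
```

Step-by-step execution trace:
1. answer starts at 82.
2. try: `parse()` calls `process()`.
3. `process()` evaluates `int('abc')`, which raises ValueError; it propagates through parse (uncaught).
4. `return 15` in parse is not reached; the assignment to answer does not complete.
5. `except ValueError` matches → answer = 139.
Result: 139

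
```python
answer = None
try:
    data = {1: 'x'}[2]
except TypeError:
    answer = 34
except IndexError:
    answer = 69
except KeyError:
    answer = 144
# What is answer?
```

Step-by-step execution trace:
1. `data = {1: 'x'}[2]` raises KeyError.
2. `except TypeError` does not match KeyError; skipped.
3. `except IndexError` does not match KeyError; skipped.
4. `except KeyError` matches → answer = 144.
Result: 144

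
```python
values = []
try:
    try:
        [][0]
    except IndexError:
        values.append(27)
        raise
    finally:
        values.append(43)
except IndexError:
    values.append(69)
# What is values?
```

Step-by-step execution trace:
1. Inner try: `[][0]` raises IndexError.
2. Inner `except IndexError` matches → `values.append(27)` → values = [27].
3. bare `raise` re-raises IndexError.
4. Inner `finally` runs during unwinding: `values.append(43)` → values = [27, 43].
5. Outer `except IndexError` matches → `values.append(69)` → values = [27, 43, 69].
Result: [27, 43, 69]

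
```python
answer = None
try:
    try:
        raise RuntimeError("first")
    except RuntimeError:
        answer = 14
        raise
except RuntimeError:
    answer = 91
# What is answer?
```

Step-by-step execution trace:
1. Inner try: `raise RuntimeError("first")` raises RuntimeError.
2. Inner `except RuntimeError` matches → answer = 14.
3. bare `raise` re-raises the same RuntimeError.
4. Outer `except RuntimeError` matches → answer = 91.
Result: 91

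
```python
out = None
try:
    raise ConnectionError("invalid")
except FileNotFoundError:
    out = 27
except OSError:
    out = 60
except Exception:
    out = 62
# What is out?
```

Step-by-step execution trace:
1. `raise ConnectionError(...)` raises ConnectionError.
2. `except FileNotFoundError` does not match (ConnectionError is not a subclass of FileNotFoundError); skipped.
3. `except OSError` matches (ConnectionError is a subclass of OSError) → out = 60.
4. `except Exception` is not reached.
Result: 60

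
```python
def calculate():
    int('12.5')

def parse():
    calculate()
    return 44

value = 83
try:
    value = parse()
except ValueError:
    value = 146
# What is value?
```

Step-by-step execution trace:
1. value starts at 83.
2. try: `parse()` calls `calculate()`.
3. `calculate()` evaluates `int('12.5')`, which raises ValueError; it propagates through parse (uncaught).
4. `return 44` in parse is not reached; the assignment to value does not complete.
5. `except ValueError` matches → value = 146.
Result: 146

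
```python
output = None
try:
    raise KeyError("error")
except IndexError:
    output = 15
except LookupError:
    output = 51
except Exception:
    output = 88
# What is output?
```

Step-by-step execution trace:
1. `raise KeyError(...)` raises KeyError.
2. `except IndexError` does not match (KeyError is not a subclass of IndexError); skipped.
3. `except LookupError` matches (KeyError is a subclass of LookupError) → output = 51.
4. `except Exception` is not reached.
Result: 51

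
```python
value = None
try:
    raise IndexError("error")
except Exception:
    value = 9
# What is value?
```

Step-by-step execution trace:
1. `raise IndexError(...)` raises IndexError.
2. `except Exception` matches (IndexError is a subclass of Exception) → value = 9.
Result: 9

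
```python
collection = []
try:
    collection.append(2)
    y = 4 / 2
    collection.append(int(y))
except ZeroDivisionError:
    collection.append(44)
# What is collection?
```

Step-by-step execution trace:
1. try: `collection.append(2)` → collection = [2].
2. `y = 4 / 2` → y = 2.0. No exception raised.
3. `collection.append(int(y))` → collection = [2, 2].
4. `except ZeroDivisionError` is skipped (no exception was raised).
Result: [2, 2]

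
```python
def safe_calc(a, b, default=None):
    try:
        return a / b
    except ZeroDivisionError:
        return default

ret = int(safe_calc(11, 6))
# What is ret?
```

Step-by-step execution trace:
1. `safe_calc(11, 6)` enters try: `return 11 / 6` → returns 1.8333333333333333. No exception raised.
2. `except ZeroDivisionError` is skipped.
3. `int(1.8333333333333333)` → 1 → ret = 1.
Result: 1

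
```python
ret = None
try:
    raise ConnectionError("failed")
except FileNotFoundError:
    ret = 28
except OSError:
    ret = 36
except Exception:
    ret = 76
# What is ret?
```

Step-by-step execution trace:
1. `raise ConnectionError(...)` raises ConnectionError.
2. `except FileNotFoundError` does not match (ConnectionError is not a subclass of FileNotFoundError); skipped.
3. `except OSError` matches (ConnectionError is a subclass of OSError) → ret = 36.
4. `except Exception` is not reached.
Result: 36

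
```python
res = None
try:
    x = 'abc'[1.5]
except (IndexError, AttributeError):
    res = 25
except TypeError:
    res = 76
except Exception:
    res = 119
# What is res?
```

Step-by-step execution trace:
1. `x = 'abc'[1.5]` raises TypeError.
2. `except (IndexError, AttributeError)` does not match TypeError; skipped.
3. `except TypeError` matches (exact type match) → res = 76.
4. `except Exception` is not reached.
Result: 76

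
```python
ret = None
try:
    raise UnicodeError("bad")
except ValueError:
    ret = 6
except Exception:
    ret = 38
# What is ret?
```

Step-by-step execution trace:
1. `raise UnicodeError(...)` raises UnicodeError.
2. `except ValueError` matches (UnicodeError is a subclass of ValueError) → ret = 6.
3. `except Exception` is not reached.
Result: 6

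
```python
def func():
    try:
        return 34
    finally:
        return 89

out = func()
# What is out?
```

Step-by-step execution trace:
1. `func()` enters try: `return 34` sets pending return value 34.
2. Before returning, `finally: return 89` runs and overrides the pending return.
3. func() returns 89 → out = 89.
Result: 89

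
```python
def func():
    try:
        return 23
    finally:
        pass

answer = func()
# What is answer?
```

Step-by-step execution trace:
1. `func()` enters try: `return 23` sets pending return value 23.
2. Before returning, `finally: pass` runs (no effect).
3. func() returns 23 → answer = 23.
Result: 23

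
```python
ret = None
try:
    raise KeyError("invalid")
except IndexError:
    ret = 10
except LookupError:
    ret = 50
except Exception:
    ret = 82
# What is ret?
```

Step-by-step execution trace:
1. `raise KeyError(...)` raises KeyError.
2. `except IndexError` does not match (KeyError is not a subclass of IndexError); skipped.
3. `except LookupError` matches (KeyError is a subclass of LookupError) → ret = 50.
4. `except Exception` is not reached.
Result: 50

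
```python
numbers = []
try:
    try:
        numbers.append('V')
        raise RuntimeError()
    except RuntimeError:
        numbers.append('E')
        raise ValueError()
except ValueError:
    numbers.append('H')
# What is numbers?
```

Step-by-step execution trace:
1. Inner try: `numbers.append('V')` → numbers = ['V'].
2. `raise RuntimeError()` raises RuntimeError.
3. Inner `except RuntimeError` matches → `numbers.append('E')` → numbers = ['V', 'E'].
4. `raise ValueError()` raises ValueError; propagates to outer try.
5. Outer `except ValueError` matches → `numbers.append('H')` → numbers = ['V', 'E', 'H'].
Result: ['V', 'E', 'H']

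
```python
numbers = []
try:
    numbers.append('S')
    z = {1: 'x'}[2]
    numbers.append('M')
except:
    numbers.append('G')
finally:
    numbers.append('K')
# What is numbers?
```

Step-by-step execution trace:
1. try: `numbers.append('S')` → numbers = ['S'].
2. `z = {1: 'x'}[2]` raises KeyError; `numbers.append('M')` is not reached.
3. bare `except` matches → `numbers.append('G')` → numbers = ['S', 'G'].
4. finally always runs: `numbers.append('K')` → numbers = ['S', 'G', 'K'].
Result: ['S', 'G', 'K']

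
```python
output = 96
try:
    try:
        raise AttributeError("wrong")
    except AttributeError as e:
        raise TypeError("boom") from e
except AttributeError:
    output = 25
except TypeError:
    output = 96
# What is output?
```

Step-by-step execution trace:
1. Inner try raises AttributeError; inner `except AttributeError as e` catches it.
2. `raise TypeError(...) from e` raises TypeError (AttributeError is attached as __cause__, but only TypeError is active).
3. Outer `except AttributeError` does not match TypeError; skipped.
4. Outer `except TypeError` matches → output = 96.
Result: 96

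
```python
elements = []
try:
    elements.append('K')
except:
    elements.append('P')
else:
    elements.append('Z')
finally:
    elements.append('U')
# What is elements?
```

Step-by-step execution trace:
1. try: `elements.append('K')` → elements = ['K']. No exception raised.
2. `except` is skipped.
3. `else` runs: `elements.append('Z')` → elements = ['K', 'Z'].
4. `finally` always runs: `elements.append('U')` → elements = ['K', 'Z', 'U'].
Result: ['K', 'Z', 'U']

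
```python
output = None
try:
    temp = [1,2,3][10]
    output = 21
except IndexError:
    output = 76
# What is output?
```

Step-by-step execution trace:
1. `temp = [1,2,3][10]` raises IndexError.
2. `output = 21` is not reached.
3. `except IndexError` matches → output = 76.
Result: 76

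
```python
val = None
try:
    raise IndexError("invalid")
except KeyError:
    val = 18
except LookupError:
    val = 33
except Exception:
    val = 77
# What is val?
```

Step-by-step execution trace:
1. `raise IndexError(...)` raises IndexError.
2. `except KeyError` does not match (IndexError is not a subclass of KeyError); skipped.
3. `except LookupError` matches (IndexError is a subclass of LookupError) → val = 33.
4. `except Exception` is not reached.
Result: 33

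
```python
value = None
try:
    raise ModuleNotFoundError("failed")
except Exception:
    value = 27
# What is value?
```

Step-by-step execution trace:
1. `raise ModuleNotFoundError(...)` raises ModuleNotFoundError.
2. `except Exception` matches (ModuleNotFoundError is a subclass of Exception) → value = 27.
Result: 27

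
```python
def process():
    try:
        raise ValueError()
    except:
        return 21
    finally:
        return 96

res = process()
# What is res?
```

Step-by-step execution trace:
1. `process()` enters try: `raise ValueError()` raises ValueError.
2. bare `except` matches → `return 21` sets pending return value 21.
3. Before returning, `finally: return 96` runs and overrides the pending return.
4. process() returns 96 → res = 96.
Result: 96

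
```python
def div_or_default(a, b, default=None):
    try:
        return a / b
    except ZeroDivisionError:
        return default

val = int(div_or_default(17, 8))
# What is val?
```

Step-by-step execution trace:
1. `div_or_default(17, 8)` enters try: `return 17 / 8` → returns 2.125. No exception raised.
2. `except ZeroDivisionError` is skipped.
3. `int(2.125)` → 2 → val = 2.
Result: 2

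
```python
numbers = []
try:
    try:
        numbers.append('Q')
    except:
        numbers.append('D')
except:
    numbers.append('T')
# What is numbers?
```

Step-by-step execution trace:
1. Inner try: `numbers.append('Q')` → numbers = ['Q']. No exception raised.
2. Inner `except` is skipped.
3. Inner try completes normally; outer `except` is skipped.
Result: ['Q']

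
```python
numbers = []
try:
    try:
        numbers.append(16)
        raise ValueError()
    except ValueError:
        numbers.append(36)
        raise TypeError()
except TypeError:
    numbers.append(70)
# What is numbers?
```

Step-by-step execution trace:
1. Inner try: `numbers.append(16)` → numbers = [16].
2. `raise ValueError()` raises ValueError.
3. Inner `except ValueError` matches → `numbers.append(36)` → numbers = [16, 36].
4. `raise TypeError()` raises TypeError; propagates to outer try.
5. Outer `except TypeError` matches → `numbers.append(70)` → numbers = [16, 36, 70].
Result: [16, 36, 70]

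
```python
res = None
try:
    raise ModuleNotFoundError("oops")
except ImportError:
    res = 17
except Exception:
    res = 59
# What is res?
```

Step-by-step execution trace:
1. `raise ModuleNotFoundError(...)` raises ModuleNotFoundError.
2. `except ImportError` matches (ModuleNotFoundError is a subclass of ImportError) → res = 17.
3. `except Exception` is not reached.
Result: 17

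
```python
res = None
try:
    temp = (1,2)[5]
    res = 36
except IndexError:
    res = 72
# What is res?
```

Step-by-step execution trace:
1. `temp = (1,2)[5]` raises IndexError.
2. `res = 36` is not reached.
3. `except IndexError` matches → res = 72.
Result: 72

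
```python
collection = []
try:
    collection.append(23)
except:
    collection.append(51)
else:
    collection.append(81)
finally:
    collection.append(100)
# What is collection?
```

Step-by-step execution trace:
1. try: `collection.append(23)` → collection = [23]. No exception raised.
2. `except` is skipped.
3. `else` runs: `collection.append(81)` → collection = [23, 81].
4. `finally` always runs: `collection.append(100)` → collection = [23, 81, 100].
Result: [23, 81, 100]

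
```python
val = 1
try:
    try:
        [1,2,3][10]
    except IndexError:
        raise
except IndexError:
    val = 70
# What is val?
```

Step-by-step execution trace:
1. Inner try: `[1,2,3][10]` raises IndexError.
2. Inner `except IndexError` matches; bare `raise` re-raises the same IndexError.
3. Outer `except IndexError` matches → val = 70.
Result: 70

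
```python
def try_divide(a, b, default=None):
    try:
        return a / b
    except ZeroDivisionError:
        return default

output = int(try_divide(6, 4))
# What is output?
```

Step-by-step execution trace:
1. `try_divide(6, 4)` enters try: `return 6 / 4` → returns 1.5. No exception raised.
2. `except ZeroDivisionError` is skipped.
3. `int(1.5)` → 1 → output = 1.
Result: 1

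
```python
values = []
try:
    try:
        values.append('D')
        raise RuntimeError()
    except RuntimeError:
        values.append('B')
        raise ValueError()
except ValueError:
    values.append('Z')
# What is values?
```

Step-by-step execution trace:
1. Inner try: `values.append('D')` → values = ['D'].
2. `raise RuntimeError()` raises RuntimeError.
3. Inner `except RuntimeError` matches → `values.append('B')` → values = ['D', 'B'].
4. `raise ValueError()` raises ValueError; propagates to outer try.
5. Outer `except ValueError` matches → `values.append('Z')` → values = ['D', 'B', 'Z'].
Result: ['D', 'B', 'Z']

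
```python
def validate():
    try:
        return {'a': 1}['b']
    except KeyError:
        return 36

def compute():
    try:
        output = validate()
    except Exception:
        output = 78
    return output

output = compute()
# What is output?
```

Step-by-step execution trace:
1. `compute()` calls `validate()`.
2. In validate: `{'a': 1}['b']` raises KeyError; `except KeyError` catches it → returns 36.
3. In compute: `output = validate()` → output = 36. No exception reaches compute.
4. `except Exception` is skipped; compute returns 36.
5. output = 36.
Result: 36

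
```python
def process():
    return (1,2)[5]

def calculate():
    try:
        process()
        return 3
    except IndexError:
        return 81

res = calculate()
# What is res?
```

Step-by-step execution trace:
1. `calculate()` calls `process()`.
2. `process()` evaluates `(1,2)[5]`, which raises IndexError; it propagates to the caller.
3. `return 3` is not reached.
4. `except IndexError` in calculate matches → returns 81.
5. res = 81.
Result: 81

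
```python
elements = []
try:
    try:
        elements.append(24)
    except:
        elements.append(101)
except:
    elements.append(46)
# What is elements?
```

Step-by-step execution trace:
1. Inner try: `elements.append(24)` → elements = [24]. No exception raised.
2. Inner `except` is skipped.
3. Inner try completes normally; outer `except` is skipped.
Result: [24]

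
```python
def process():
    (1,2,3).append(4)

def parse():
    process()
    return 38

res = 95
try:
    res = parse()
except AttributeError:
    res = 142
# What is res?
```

Step-by-step execution trace:
1. res starts at 95.
2. try: `parse()` calls `process()`.
3. `process()` evaluates `(1,2,3).append(4)`, which raises AttributeError; it propagates through parse (uncaught).
4. `return 38` in parse is not reached; the assignment to res does not complete.
5. `except AttributeError` matches → res = 142.
Result: 142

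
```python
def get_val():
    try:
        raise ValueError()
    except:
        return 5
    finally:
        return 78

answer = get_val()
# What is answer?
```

Step-by-step execution trace:
1. `get_val()` enters try: `raise ValueError()` raises ValueError.
2. bare `except` matches → `return 5` sets pending return value 5.
3. Before returning, `finally: return 78` runs and overrides the pending return.
4. get_val() returns 78 → answer = 78.
Result: 78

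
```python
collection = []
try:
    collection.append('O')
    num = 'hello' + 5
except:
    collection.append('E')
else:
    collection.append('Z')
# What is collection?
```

Step-by-step execution trace:
1. try: `collection.append('O')` → collection = ['O'].
2. `num = 'hello' + 5` raises TypeError.
3. bare `except` matches → `collection.append('E')` → collection = ['O', 'E'].
4. `else` is skipped (an exception was raised).
Result: ['O', 'E']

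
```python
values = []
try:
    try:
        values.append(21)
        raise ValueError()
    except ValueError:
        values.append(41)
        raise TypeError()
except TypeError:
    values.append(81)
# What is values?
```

Step-by-step execution trace:
1. Inner try: `values.append(21)` → values = [21].
2. `raise ValueError()` raises ValueError.
3. Inner `except ValueError` matches → `values.append(41)` → values = [21, 41].
4. `raise TypeError()` raises TypeError; propagates to outer try.
5. Outer `except TypeError` matches → `values.append(81)` → values = [21, 41, 81].
Result: [21, 41, 81]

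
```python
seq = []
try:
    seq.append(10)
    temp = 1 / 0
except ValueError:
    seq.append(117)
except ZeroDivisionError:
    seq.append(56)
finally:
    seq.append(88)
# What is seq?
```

Step-by-step execution trace:
1. try: `seq.append(10)` → seq = [10].
2. `temp = 1 / 0` raises ZeroDivisionError.
3. `except ValueError` does not match ZeroDivisionError; skipped.
4. `except ZeroDivisionError` matches → `seq.append(56)` → seq = [10, 56].
5. finally always runs: `seq.append(88)` → seq = [10, 56, 88].
Result: [10, 56, 88]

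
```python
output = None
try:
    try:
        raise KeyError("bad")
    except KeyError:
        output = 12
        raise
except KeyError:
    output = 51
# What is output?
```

Step-by-step execution trace:
1. Inner try: `raise KeyError("bad")` raises KeyError.
2. Inner `except KeyError` matches → output = 12.
3. bare `raise` re-raises the same KeyError.
4. Outer `except KeyError` matches → output = 51.
Result: 51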